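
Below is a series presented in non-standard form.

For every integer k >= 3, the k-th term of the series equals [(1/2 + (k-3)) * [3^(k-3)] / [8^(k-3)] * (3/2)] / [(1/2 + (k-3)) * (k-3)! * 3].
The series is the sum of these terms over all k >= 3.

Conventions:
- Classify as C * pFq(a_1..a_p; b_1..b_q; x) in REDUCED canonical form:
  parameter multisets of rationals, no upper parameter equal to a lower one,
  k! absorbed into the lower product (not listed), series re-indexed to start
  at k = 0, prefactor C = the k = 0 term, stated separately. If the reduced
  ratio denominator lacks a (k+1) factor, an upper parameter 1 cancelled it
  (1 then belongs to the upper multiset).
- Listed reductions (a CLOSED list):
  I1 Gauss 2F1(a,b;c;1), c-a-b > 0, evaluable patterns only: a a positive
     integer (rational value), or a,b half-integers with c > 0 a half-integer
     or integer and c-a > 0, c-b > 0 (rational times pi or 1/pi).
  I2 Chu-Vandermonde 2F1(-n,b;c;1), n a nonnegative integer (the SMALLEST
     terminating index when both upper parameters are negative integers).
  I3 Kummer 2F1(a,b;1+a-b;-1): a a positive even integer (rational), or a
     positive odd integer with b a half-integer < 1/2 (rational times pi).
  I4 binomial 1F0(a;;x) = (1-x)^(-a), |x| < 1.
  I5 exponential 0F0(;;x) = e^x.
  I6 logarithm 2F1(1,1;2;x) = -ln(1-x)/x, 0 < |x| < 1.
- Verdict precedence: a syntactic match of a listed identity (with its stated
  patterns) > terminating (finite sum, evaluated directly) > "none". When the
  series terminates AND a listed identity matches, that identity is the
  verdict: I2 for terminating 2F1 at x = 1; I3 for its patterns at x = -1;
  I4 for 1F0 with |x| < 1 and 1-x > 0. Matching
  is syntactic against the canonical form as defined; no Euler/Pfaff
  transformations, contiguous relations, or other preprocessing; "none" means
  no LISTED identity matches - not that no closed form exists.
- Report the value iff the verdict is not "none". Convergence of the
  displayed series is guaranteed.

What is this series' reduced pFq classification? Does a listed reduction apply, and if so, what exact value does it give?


Key step: from the first term 1/2: the two geometric factors (C = 1/2) combine into one argument.
Step ratio: r(k) = (3/8) * 1 / [(k+1)] ; factor over Q: parameters, x = (3/8), and C = 1/2.

Canonical form: C = 1/2 times 0F0 with upper {-}, lower {-}, x = 3/8. Verdict: exponential (I5) fires (the 0F0 exponential series at x = 3/8). Its exact value is (1/2) * e^(3/8).


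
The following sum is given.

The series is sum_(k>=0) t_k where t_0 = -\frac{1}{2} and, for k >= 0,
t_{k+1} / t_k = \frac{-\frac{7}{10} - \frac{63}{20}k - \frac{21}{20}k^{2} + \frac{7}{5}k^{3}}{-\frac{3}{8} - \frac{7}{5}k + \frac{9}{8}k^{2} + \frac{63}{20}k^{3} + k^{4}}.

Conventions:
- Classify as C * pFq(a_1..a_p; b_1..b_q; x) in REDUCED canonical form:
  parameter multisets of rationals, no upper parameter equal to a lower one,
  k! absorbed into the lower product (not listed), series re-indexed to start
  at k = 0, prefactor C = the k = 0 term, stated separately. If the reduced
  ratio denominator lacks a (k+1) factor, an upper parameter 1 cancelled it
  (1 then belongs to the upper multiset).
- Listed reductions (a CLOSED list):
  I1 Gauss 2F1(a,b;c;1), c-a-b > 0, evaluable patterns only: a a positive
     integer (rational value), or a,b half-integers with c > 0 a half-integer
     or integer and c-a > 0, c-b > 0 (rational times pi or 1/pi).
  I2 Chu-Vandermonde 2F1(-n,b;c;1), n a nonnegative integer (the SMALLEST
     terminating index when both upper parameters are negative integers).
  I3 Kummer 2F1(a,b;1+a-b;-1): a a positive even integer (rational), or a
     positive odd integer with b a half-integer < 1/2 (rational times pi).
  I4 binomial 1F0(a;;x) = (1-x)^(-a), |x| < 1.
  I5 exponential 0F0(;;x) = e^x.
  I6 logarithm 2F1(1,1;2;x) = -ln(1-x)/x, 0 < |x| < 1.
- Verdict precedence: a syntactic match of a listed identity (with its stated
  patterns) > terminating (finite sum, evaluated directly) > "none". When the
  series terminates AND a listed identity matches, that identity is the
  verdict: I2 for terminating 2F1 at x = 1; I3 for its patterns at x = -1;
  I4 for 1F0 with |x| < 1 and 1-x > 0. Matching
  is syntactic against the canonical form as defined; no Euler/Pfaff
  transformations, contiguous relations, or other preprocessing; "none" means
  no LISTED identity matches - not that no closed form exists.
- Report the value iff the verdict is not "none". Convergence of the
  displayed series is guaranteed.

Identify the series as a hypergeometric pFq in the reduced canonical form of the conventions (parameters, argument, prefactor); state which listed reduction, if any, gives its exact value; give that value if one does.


With C = -\frac{1}{2}: the canonical form is 2F2(-2, 1; -\frac{3}{5}, \frac{5}{2}; \frac{7}{5}). Verdict: terminating. (-2)_k vanishes past k = 2, leaving a 3-term sum, computed directly. Value: -\frac{1}{2}.

Key step: with t_0 = -\frac{1}{2}, roots of the ratio polynomials (C = -1/2) are the negated parameters.
Step ratio: r(k) = \frac{7}{5} * (k-2) (k+1) / [(k-\frac{3}{5}) (k+\frac{5}{2}) (k+1)] ; factor over Q: parameters, x = \frac{7}{5}, and C = -\frac{1}{2}.


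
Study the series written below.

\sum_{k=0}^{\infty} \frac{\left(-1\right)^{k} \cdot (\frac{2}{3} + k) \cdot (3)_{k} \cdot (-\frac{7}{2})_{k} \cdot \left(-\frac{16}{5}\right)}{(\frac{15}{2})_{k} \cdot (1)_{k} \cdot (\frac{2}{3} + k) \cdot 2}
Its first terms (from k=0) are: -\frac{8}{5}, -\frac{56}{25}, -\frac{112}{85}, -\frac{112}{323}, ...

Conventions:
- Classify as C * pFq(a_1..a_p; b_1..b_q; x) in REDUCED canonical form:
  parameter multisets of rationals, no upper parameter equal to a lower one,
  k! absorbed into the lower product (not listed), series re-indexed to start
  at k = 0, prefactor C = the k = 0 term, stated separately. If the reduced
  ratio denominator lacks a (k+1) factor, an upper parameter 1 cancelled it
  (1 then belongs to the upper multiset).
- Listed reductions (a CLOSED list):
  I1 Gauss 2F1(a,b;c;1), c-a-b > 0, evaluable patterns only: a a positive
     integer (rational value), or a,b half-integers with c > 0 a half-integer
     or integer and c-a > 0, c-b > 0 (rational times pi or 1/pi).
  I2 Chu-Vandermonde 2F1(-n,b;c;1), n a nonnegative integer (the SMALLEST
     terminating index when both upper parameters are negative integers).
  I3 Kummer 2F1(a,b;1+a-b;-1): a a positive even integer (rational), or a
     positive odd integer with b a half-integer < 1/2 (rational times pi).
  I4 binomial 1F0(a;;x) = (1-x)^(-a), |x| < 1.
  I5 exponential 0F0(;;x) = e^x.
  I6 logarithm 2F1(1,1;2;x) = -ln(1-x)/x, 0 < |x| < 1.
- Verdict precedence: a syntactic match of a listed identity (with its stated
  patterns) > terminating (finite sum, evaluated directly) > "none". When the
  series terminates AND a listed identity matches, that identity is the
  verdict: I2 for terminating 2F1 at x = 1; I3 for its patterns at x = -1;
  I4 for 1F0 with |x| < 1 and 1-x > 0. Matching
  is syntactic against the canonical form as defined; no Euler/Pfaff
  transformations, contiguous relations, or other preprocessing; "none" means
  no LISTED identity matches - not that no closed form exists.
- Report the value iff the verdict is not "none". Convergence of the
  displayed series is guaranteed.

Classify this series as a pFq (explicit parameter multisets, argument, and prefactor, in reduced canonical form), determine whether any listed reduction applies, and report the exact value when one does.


With C = -\frac{8}{5}: the canonical form is 2F1(-\frac{7}{2}, 3; \frac{15}{2}; -1). Verdict: Kummer's theorem (I3) matches (x = -1; c = \frac{15}{2} equals 1+a-b for upper {-\frac{7}{2}, 3}: listed pattern). Exact value: \left(-\frac{9009}{5120}\right) \cdot \pi.

Structural cue: from the first term -\frac{8}{5}: (1)_k (C = -8/5, x = -1) is k! itself.
Step ratio: r(k) = -1 * (k-\frac{7}{2}) (k+3) / [(k+\frac{15}{2}) (k+1)] ; factor over Q: parameters, x = -1, and C = -\frac{8}{5}.


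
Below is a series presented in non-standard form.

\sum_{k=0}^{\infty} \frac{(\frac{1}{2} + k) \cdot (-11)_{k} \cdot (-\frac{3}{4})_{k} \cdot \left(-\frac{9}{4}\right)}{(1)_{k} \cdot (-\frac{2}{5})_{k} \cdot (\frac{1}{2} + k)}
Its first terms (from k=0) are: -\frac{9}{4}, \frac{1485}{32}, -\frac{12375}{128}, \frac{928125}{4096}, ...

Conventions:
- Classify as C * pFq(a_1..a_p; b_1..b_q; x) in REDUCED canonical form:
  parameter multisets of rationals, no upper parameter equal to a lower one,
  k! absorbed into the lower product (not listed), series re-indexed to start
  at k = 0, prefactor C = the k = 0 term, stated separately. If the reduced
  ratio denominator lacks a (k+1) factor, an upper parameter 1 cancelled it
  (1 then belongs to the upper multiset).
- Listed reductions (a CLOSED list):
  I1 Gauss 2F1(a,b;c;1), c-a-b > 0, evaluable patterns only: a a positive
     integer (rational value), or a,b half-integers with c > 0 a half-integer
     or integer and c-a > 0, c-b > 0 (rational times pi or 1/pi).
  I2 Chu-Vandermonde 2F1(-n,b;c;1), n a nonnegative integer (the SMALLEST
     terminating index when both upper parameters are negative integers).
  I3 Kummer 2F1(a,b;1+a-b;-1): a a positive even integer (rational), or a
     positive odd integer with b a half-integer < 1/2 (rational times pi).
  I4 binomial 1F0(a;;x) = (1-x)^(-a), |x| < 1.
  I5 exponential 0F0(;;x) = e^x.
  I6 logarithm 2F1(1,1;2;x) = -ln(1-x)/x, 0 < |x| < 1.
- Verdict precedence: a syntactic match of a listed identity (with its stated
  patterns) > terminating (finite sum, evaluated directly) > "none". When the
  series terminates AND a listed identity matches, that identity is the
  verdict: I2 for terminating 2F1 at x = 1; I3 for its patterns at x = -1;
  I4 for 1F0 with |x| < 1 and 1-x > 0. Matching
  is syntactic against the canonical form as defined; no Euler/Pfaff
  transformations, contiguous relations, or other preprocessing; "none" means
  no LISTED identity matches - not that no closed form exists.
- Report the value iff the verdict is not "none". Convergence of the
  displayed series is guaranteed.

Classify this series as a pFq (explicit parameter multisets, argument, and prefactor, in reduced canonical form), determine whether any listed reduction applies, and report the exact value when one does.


Canonical form: C = -\frac{9}{4} times 2F1 with upper {-11, -\frac{3}{4}}, lower {-\frac{2}{5}}, x = 1. Verdict: Chu-Vandermonde (I2) matches (terminating 2F1 at x = 1 with n = 11, b = -3/4, c = -\frac{2}{5}). Its exact value is \frac{13983138156842379}{729869562413056}.

Key step: with t_0 = -\frac{9}{4}, the factor k + 1/2 cancels (top and bottom), leaving prefactor -9/4.
Term ratio: r(k) = 1 * (k-11) (k-\frac{3}{4}) / [(k-\frac{2}{5}) (k+1)] ; factor over Q: parameters, x = 1, and C = -\frac{9}{4}.


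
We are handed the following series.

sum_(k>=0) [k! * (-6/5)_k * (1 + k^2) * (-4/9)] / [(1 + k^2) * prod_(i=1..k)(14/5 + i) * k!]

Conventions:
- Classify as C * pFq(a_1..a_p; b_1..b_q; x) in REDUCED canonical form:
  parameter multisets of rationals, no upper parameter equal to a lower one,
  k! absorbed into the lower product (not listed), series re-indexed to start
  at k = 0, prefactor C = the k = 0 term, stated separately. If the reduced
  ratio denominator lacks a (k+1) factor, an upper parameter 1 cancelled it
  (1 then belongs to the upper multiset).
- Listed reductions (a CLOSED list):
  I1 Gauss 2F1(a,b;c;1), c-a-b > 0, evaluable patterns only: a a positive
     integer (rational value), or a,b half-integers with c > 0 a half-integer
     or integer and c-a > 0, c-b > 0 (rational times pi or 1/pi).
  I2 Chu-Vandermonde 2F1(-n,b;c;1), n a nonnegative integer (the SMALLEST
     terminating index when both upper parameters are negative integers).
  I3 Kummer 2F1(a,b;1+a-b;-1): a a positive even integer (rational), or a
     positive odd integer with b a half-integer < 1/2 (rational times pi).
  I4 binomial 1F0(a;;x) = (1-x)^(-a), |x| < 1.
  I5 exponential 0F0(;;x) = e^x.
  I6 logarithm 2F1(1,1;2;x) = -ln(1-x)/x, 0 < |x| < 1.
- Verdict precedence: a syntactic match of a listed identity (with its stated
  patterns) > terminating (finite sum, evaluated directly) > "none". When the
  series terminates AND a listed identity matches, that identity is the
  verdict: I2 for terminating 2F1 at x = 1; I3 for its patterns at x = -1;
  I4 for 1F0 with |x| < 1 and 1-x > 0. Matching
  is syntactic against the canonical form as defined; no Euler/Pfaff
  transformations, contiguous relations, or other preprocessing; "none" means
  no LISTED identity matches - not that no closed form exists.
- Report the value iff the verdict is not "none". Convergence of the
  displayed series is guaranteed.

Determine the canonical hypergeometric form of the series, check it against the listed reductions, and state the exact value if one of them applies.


The series (x = 1) is 2F1: upper {-6/5, 1}, lower {19/5}, prefactor -4/9. Verdict: Gauss's theorem (I1) matches (x = 1: the Gamma ratio telescopes since c-a-b = 4 > 0 and a = 1 in Z>0). Exact value: -14/45.

Structural cue: t_0 = -4/9 here, and the lower running product (C = -4/9, x = 1) is a rising factorial.
Step ratio: r(k) = 1 * (k-6/5) (k+1) / [(k+19/5) (k+1)] - poly over poly, x = 1 from leading terms; C = -4/9 at k = 0.


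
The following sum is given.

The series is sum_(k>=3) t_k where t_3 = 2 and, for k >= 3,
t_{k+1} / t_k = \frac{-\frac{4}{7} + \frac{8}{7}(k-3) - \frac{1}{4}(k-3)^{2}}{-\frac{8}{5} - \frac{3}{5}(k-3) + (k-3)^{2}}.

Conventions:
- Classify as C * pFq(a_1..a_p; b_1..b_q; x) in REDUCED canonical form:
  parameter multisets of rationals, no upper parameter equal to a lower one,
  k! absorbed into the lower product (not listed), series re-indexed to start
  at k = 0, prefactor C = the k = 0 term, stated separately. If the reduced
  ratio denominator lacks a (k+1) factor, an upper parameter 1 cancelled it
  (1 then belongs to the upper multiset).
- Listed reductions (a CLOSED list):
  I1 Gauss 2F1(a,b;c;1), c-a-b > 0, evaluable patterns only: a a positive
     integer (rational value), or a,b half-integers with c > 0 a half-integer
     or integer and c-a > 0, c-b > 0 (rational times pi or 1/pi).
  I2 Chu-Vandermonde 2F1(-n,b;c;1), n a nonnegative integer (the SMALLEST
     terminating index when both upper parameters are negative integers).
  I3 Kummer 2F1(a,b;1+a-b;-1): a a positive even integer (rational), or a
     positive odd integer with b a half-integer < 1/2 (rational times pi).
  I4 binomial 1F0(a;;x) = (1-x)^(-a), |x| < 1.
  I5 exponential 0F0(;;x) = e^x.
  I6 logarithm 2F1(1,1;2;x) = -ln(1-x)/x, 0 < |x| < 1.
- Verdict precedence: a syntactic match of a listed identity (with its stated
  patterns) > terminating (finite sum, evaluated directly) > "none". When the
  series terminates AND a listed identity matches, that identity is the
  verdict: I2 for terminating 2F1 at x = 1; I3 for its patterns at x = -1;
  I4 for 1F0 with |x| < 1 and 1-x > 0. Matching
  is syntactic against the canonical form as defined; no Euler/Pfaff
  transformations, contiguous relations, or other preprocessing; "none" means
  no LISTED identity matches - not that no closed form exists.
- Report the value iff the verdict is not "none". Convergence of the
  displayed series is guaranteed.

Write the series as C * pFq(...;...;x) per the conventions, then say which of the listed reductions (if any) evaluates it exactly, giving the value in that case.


With C = 2: the canonical form is 2F1(-4, -\frac{4}{7}; -\frac{8}{5}; -\frac{1}{4}). Verdict: terminating. (-4)_k vanishes past k = 4, leaving a 5-term sum, computed directly. Exact value: \frac{10312139}{4302592}.

Key observation: from the first term 2: factor the ratio over Q (prefactor 2): negated roots = parameters.
Ratio: r(k) = -\frac{1}{4} * (k-4) (k-\frac{4}{7}) / [(k-\frac{8}{5}) (k+1)] ; factor over Q: parameters, x = -\frac{1}{4}, and C = 2.


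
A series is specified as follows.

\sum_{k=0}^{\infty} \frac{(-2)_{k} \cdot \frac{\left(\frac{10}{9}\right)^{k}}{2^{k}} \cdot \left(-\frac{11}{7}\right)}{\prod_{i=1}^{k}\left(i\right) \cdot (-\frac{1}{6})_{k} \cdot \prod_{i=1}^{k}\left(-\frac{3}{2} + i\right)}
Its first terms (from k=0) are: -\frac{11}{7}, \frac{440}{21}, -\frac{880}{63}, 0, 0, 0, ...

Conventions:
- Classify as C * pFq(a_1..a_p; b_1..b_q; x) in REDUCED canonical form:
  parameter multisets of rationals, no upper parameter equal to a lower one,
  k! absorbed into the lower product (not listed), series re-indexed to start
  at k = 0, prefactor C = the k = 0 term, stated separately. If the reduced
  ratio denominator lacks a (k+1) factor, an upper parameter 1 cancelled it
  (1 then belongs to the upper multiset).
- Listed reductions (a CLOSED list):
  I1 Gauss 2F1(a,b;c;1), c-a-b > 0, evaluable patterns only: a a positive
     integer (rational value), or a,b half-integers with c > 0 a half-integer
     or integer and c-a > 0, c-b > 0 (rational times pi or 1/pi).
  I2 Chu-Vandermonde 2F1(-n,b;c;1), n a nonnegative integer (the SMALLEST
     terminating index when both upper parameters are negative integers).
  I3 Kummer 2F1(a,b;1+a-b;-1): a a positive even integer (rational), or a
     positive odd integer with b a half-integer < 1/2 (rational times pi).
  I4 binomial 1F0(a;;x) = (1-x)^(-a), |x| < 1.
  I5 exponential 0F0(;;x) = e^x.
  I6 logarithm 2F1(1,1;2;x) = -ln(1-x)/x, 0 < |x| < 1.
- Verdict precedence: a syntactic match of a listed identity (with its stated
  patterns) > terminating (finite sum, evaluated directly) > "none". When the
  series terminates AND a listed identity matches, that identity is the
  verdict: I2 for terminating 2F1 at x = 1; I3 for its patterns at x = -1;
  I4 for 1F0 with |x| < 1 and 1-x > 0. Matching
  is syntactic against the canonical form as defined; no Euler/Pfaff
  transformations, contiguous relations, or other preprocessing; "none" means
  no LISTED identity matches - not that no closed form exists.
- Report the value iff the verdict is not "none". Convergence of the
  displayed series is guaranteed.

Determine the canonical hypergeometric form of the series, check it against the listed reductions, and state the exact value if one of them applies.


Key observation: t_0 = -\frac{11}{7} here, and the two k-th powers (C = -11/7) combine into one argument.
Consecutive-term ratio: r(k) = \frac{5}{9} * (k-2) / [(k-\frac{1}{2}) (k-\frac{1}{6}) (k+1)] - rational in k. x = \frac{5}{9}; t_0 = -\frac{11}{7}; negate the roots.

With C = -\frac{11}{7}: the canonical form is 1F2(-2; -\frac{1}{2}, -\frac{1}{6}; \frac{5}{9}). Verdict: terminating - the sum ends at index 2 because -2 is a negative integer; exact evaluation follows. Sum: \frac{341}{63}.


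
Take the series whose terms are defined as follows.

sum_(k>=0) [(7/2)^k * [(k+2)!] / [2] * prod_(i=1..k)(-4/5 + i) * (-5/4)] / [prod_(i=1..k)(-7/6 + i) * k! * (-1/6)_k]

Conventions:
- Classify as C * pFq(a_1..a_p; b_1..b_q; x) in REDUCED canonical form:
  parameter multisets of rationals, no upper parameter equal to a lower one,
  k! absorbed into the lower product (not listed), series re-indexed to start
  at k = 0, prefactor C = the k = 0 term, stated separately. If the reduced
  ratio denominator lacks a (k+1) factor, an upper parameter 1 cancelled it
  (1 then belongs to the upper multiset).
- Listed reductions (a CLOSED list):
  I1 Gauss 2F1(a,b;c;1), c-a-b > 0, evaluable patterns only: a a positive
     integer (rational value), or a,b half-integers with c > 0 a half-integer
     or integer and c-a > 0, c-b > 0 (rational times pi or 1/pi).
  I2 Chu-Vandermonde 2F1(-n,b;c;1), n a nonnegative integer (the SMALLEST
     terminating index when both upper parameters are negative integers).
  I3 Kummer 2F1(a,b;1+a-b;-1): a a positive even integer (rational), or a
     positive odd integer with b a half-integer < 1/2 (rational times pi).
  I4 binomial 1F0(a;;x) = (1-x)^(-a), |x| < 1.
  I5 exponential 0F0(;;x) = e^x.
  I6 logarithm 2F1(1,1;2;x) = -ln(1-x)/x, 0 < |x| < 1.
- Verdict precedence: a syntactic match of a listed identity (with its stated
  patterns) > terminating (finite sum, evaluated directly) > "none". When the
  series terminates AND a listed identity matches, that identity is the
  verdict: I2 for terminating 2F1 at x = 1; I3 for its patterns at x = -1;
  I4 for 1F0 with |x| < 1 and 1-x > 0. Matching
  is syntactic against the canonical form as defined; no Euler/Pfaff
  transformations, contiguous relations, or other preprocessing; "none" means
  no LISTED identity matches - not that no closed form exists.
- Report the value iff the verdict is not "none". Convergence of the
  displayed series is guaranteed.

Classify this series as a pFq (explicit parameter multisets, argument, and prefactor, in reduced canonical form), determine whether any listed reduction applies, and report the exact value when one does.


Reduced: x = 7/2, 2F2, upper = {1/5, 3}, lower = {-1/6, -1/6}, C = -5/4. Verdict: none. Every listed pattern misses the 2F2 form at 7/2, upper {1/5, 3}.

Key observation: x = (7/2) and the factorial ratio (C = -5/4) (k+a-1)!/(a-1)! is a rising factorial (a)_k.
Consecutive-term ratio: r(k) = (7/2) * (k+1/5) (k+3) / [(k-1/6) (k-1/6) (k+1)] - rational in k. x = (7/2); t_0 = -5/4; negate the roots.


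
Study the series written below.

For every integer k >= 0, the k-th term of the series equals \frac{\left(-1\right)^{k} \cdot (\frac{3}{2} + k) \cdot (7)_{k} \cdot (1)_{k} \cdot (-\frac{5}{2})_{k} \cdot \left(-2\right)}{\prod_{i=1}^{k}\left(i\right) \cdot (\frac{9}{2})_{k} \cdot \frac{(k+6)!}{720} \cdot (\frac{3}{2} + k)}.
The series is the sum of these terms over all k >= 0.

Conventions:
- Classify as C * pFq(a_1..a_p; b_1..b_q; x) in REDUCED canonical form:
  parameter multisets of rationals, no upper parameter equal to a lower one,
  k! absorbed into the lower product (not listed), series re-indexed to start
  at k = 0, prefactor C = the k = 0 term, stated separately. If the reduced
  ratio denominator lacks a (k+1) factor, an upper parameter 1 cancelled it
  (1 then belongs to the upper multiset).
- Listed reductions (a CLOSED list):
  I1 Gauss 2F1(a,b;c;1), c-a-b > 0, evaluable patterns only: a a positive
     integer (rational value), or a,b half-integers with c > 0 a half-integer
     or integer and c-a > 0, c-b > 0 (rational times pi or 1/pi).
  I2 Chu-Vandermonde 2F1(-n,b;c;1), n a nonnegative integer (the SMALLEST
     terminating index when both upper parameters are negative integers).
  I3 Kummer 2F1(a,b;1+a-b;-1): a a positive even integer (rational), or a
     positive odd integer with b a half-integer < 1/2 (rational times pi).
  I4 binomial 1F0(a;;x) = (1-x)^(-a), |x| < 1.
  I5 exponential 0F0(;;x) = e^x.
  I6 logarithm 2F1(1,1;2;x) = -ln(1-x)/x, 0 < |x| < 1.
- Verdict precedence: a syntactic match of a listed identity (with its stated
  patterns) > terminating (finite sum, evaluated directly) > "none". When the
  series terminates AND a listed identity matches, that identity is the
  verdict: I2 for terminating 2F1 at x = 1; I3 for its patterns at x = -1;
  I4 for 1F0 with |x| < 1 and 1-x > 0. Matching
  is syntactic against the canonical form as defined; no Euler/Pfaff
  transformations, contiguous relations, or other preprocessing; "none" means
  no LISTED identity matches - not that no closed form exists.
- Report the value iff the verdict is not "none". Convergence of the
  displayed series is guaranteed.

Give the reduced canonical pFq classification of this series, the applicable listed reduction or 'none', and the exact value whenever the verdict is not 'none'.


Classification (C = -2): 2F1 with upper {-\frac{5}{2}, 1}, lower {\frac{9}{2}}, argument x = -1. Verdict: Kummer's theorem (I3) fires (x = -1; c = \frac{9}{2} equals 1+a-b for upper {-\frac{5}{2}, 1}: listed pattern). Its exact value is \left(-\frac{35}{32}\right) \cdot \pi.

Key observation: t_0 being -2, the denominator's factorial ratio (prefactor -2) is a lower Pochhammer.
Adjacent-term ratio: r(k) = -1 * (k-\frac{5}{2}) (k+1) / [(k+\frac{9}{2}) (k+1)] - rational; roots negated = parameters, x = -1, C = -2.


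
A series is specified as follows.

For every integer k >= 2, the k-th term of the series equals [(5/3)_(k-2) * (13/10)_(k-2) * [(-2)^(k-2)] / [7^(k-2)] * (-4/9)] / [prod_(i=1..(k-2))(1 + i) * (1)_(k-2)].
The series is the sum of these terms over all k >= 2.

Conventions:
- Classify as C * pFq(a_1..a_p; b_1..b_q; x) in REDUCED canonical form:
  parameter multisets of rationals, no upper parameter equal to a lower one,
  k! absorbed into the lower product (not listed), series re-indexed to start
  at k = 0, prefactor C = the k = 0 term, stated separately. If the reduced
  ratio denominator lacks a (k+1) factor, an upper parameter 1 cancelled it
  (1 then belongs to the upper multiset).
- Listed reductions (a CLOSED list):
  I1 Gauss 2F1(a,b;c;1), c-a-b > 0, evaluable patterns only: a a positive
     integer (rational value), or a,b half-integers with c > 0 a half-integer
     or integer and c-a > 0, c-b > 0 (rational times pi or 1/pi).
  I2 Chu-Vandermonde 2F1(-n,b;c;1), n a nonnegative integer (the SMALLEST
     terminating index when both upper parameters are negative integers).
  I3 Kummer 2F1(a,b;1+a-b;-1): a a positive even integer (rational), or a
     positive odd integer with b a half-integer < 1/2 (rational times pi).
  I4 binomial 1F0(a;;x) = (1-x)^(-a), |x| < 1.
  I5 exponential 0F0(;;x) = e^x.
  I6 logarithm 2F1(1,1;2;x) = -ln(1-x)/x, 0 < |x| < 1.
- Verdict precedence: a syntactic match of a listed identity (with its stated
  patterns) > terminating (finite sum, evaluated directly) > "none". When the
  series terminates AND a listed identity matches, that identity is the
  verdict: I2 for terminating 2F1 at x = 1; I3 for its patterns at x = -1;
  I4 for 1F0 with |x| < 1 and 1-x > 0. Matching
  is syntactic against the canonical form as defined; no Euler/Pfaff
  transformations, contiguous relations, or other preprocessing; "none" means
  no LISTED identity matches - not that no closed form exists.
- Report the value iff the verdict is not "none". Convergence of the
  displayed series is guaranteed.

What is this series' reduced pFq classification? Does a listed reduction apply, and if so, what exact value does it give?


Classification (C = -4/9): 2F1 with upper {13/10, 5/3}, lower {2}, argument x = -2/7. Verdict: none. A 2F1 with upper {13/10, 5/3} fits none of I1-I6 at x = -2/7; the sum runs forever.

Key observation: t_0 = -4/9 here, and the two geometric factors (prefactor -4/9) combine into one argument.
Term ratio: r(k) = (-2/7) * (k+13/10) (k+5/3) / [(k+2) (k+1)] ; factor over Q: parameters, x = (-2/7), and C = -4/9.


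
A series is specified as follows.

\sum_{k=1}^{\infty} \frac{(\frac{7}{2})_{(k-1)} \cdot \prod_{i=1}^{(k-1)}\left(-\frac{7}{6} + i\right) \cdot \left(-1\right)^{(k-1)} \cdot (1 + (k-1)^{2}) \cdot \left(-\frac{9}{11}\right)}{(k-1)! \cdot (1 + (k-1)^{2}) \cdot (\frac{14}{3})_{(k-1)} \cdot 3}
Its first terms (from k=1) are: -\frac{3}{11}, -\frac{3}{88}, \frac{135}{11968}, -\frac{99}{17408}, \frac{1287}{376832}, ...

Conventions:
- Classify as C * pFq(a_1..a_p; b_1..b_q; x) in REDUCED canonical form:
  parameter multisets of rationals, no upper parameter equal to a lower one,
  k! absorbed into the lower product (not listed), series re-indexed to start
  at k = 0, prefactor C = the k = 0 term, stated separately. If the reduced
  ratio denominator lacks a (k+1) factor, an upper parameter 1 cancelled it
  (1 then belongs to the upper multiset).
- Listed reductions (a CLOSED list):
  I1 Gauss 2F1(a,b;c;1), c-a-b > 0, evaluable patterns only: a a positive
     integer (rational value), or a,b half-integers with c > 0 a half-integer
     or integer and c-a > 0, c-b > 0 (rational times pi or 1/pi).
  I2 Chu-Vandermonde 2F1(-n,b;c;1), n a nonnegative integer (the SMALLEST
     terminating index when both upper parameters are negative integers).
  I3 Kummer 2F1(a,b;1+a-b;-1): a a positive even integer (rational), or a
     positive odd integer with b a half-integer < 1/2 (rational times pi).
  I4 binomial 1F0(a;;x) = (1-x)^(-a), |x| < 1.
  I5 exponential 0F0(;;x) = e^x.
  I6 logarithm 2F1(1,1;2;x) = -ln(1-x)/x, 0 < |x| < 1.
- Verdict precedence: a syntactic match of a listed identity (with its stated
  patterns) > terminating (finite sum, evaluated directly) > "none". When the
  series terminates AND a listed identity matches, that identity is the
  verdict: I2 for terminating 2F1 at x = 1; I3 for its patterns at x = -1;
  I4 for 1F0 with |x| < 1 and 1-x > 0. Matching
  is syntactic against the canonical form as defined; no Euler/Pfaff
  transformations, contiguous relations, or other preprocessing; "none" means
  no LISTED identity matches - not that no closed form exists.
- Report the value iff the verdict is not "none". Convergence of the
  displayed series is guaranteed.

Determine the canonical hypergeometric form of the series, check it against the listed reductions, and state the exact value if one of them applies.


With C = -\frac{3}{11}: the canonical form is 2F1(-\frac{1}{6}, \frac{7}{2}; \frac{14}{3}; -1). Verdict: none - this 2F1 at x = -1 matches no listed pattern, and upper {-\frac{1}{6}, \frac{7}{2}} holds no stopper.

First insight: with t_0 = -\frac{3}{11}, the factor k^2 + 1 cancels (top and bottom), leaving prefactor -3/11.
Adjacent-term ratio: r(k) = -1 * (k-\frac{1}{6}) (k+\frac{7}{2}) / [(k+\frac{14}{3}) (k+1)] - rational in k. x = -1; t_0 = -\frac{3}{11}; negate the roots.


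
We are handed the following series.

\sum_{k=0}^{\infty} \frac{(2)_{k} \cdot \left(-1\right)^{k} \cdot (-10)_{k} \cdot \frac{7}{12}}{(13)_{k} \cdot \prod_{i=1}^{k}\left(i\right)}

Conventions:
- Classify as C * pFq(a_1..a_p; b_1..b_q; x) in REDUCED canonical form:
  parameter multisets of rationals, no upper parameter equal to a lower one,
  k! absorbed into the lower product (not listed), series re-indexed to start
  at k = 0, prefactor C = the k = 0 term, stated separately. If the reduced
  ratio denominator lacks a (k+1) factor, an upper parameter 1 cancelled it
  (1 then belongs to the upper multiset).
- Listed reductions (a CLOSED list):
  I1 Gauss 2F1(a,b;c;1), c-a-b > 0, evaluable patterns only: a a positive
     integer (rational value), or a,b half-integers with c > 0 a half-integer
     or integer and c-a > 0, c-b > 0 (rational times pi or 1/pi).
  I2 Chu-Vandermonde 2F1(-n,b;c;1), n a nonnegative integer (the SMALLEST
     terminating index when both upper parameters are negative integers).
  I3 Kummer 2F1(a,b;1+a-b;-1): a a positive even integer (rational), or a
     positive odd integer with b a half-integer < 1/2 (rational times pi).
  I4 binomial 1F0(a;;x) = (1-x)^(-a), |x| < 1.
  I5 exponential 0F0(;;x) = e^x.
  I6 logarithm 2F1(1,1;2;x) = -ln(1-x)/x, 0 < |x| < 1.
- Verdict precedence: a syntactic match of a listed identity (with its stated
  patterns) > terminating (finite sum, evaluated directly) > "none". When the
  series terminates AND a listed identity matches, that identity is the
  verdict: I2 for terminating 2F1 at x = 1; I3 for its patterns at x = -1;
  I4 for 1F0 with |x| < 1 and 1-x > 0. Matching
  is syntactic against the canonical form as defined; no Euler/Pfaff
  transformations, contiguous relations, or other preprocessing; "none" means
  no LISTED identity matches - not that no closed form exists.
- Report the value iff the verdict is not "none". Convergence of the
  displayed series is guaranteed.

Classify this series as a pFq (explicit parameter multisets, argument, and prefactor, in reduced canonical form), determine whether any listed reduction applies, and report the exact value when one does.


This is \frac{7}{12} * 2F1(-10, 2; 13; -1) in reduced canonical form. Verdict: Kummer's theorem (I3) applies (x = -1; c = 13 equals 1+a-b for upper {-10, 2}: listed pattern). Sum: \frac{7}{2}.

First insight: t_0 = \frac{7}{12} here, and the product of the first k integers (C = 7/12) is k!.
Consecutive-term ratio: r(k) = -1 * (k-10) (k+2) / [(k+13) (k+1)] - rational in k, leading ratio -1; with t_0 = \frac{7}{12}, classification follows.


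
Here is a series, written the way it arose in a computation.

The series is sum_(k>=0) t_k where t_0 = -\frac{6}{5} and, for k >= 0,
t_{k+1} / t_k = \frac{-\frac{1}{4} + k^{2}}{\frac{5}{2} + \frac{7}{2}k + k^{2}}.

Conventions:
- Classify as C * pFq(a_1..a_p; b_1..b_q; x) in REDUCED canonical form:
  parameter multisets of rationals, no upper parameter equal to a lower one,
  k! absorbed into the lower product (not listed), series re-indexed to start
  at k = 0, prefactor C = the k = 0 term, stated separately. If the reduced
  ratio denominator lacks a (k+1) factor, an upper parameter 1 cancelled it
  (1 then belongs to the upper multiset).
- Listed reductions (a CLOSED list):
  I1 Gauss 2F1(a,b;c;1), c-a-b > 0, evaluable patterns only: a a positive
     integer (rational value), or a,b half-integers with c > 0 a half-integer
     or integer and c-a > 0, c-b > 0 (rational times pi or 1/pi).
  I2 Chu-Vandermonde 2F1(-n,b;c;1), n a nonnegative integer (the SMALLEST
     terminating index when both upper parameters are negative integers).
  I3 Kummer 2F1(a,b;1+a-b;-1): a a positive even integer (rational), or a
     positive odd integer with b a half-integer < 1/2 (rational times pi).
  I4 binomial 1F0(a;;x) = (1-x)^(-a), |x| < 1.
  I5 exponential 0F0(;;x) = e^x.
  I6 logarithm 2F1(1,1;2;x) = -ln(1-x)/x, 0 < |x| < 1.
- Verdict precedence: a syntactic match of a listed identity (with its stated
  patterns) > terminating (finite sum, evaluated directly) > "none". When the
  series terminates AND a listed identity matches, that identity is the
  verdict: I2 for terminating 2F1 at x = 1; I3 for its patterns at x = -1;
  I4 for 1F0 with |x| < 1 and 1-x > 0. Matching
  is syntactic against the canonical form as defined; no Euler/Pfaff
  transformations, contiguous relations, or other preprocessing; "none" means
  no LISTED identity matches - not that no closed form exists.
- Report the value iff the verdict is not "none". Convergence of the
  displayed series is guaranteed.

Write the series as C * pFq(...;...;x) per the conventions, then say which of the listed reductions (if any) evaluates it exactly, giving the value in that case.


x = 1 here; the reduced form reads 2F1, upper {-\frac{1}{2}, \frac{1}{2}}, lower {\frac{5}{2}}, C = -\frac{6}{5}. Verdict (x = 1): Gauss (I1, half-integer pattern) applies (x = 1; upper {-\frac{1}{2}, \frac{1}{2}} half-integers, c = \frac{5}{2} in the evaluable pattern). Sum: \left(-\frac{27}{80}\right) \cdot \pi.

First insight: from the first term -\frac{6}{5}: roots of the ratio polynomials (prefactor -6/5) are the negated parameters.
Consecutive-term ratio: r(k) = 1 * (k-\frac{1}{2}) (k+\frac{1}{2}) / [(k+\frac{5}{2}) (k+1)] ; factor over Q: parameters, x = 1, and C = -\frac{6}{5}.


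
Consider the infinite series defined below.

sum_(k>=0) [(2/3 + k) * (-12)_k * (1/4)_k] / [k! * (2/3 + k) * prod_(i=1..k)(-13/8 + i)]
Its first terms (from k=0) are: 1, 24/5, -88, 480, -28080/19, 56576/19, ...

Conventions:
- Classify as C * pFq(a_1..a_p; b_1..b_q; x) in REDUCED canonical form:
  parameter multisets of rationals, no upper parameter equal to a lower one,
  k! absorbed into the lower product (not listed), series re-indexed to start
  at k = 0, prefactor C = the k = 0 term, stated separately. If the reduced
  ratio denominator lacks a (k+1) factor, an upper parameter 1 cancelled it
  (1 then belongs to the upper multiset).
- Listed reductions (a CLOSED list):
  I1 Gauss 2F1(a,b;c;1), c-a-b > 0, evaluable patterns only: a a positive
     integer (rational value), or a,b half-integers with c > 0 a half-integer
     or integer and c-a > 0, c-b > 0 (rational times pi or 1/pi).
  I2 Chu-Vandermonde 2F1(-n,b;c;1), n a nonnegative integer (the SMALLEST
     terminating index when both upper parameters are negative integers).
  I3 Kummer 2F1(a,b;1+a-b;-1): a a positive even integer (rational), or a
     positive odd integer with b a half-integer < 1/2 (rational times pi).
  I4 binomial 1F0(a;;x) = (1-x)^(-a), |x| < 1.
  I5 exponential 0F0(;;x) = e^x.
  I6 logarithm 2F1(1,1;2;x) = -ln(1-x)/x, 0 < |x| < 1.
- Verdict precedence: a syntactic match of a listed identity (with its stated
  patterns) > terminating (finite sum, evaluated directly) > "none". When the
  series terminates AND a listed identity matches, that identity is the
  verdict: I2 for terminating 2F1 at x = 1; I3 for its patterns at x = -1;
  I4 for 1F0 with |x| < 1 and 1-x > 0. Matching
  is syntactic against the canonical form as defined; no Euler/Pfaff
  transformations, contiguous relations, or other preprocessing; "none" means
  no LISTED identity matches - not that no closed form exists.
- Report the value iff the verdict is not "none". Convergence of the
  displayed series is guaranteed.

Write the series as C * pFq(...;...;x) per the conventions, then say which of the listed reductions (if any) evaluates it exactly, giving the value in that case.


The series (x = 1) is 2F1: upper {-12, 1/4}, lower {-5/8}, prefactor 1. Verdict at x = 1: the Chu-Vandermonde identity I2 matches (terminating 2F1 at x = 1 with n = 12, b = 1/4, c = -5/8). Sum: 17158869/70541285.

First insight: with t_0 = 1, the lower running product (C = 1, x = 1) is a rising factorial.
Adjacent-term ratio: r(k) = 1 * (k-12) (k+1/4) / [(k-5/8) (k+1)] - poly over poly, x = 1 from leading terms; C = 1 at k = 0.


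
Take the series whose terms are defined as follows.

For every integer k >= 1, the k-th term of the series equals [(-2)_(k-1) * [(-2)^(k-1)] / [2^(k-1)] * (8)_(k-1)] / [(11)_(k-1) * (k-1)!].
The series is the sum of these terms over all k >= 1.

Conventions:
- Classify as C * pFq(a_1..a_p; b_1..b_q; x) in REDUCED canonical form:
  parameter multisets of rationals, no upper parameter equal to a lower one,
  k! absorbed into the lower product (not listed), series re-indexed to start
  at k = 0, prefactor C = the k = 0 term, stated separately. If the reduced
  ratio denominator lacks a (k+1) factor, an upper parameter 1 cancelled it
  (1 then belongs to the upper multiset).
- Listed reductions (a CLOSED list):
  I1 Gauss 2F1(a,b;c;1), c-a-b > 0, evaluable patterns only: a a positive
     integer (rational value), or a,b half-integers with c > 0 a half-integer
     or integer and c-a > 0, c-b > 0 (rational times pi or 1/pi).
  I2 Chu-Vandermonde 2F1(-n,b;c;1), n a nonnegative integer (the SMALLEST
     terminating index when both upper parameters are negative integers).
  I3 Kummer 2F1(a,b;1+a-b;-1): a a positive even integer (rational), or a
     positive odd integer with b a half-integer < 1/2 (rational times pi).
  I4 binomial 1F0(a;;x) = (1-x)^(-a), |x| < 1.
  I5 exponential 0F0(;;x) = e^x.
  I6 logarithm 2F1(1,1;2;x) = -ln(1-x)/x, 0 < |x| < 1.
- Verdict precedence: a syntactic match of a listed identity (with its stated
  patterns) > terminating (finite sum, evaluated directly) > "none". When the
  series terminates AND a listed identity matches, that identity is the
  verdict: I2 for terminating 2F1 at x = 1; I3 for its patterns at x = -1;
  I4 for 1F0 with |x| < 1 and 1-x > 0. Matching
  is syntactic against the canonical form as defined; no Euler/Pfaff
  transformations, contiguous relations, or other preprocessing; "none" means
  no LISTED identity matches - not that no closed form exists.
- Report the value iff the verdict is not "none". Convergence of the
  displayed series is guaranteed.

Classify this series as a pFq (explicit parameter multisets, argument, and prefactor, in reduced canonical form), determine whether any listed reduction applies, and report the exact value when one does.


At argument -1: a 2F1 with upper {-2, 8}, lower {11}, scaled by C = 1. Verdict: Kummer's theorem (I3) fires (x = -1; c = 11 equals 1+a-b for upper {-2, 8}: listed pattern). Sum: 3.

Key step: t_0 = 1 here, and the two k-th powers (C = 1, x = -1) combine into one argument.
Consecutive-term ratio: r(k) = (-1) * (k-2) (k+8) / [(k+11) (k+1)] - rational in k, leading ratio (-1); with t_0 = 1, classification follows.


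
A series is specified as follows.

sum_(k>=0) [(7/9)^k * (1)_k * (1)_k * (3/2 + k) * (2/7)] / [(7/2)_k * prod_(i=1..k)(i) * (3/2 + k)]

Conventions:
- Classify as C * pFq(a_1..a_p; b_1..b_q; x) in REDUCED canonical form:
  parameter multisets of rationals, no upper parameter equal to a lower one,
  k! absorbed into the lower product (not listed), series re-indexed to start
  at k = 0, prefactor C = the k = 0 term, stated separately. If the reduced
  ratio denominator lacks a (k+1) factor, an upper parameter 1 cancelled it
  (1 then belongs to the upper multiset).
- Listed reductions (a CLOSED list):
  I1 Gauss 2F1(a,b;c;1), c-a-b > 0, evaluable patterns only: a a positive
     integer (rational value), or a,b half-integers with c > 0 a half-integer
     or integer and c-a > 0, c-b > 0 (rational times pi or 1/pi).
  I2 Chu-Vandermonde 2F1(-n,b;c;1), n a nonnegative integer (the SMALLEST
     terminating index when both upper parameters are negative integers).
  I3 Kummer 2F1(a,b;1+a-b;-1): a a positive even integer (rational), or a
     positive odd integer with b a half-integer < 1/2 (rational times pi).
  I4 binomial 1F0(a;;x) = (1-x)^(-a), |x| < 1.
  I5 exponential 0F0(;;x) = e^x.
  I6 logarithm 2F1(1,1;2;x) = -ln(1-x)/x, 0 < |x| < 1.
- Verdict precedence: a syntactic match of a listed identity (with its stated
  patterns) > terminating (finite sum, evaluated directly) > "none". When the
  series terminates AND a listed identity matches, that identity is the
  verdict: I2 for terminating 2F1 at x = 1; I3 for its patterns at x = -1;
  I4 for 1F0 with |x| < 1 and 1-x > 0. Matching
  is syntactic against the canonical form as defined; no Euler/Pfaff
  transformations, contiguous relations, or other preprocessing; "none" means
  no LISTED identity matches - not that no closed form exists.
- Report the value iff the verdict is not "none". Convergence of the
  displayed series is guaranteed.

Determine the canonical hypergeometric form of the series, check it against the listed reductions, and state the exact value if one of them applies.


With C = 2/7: the canonical form is 2F1(1, 1; 7/2; 7/9). Verdict: no listed reduction: x = 7/9 and upper {1, 1} fail every I1-I6 pattern.

Structural cue: t_0 being 2/7, k + 3/2 divides numerator and denominator alike; C = 2/7, x = 7/9 after cancelling.
Consecutive-term ratio: r(k) = (7/9) * (k+1) (k+1) / [(k+7/2) (k+1)] - poly over poly, x = (7/9) from leading terms; C = 2/7 at k = 0.
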